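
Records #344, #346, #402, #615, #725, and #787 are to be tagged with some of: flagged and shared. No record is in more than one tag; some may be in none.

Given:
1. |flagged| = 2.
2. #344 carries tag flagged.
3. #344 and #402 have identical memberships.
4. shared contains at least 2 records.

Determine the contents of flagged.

From (2): #344 ∈ flagged.
(3): #402 matches #344: #402 ∈ flagged.
(1): flagged already has 2, so the rest are out.

flagged = {#344, #402}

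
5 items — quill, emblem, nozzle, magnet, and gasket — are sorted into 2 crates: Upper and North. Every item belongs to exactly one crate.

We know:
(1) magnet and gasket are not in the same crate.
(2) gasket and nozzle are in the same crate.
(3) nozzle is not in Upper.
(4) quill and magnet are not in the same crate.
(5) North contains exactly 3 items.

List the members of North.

North = {gasket, nozzle, quill}

From (3): nozzle ∉ Upper.
(2): gasket matches nozzle: gasket ∉ Upper.
Only one crate left: nozzle ∈ North.
Only one crate left: gasket ∈ North.
(1): magnet ∉ North.
Only one crate left: magnet ∈ Upper.
(4): quill ∉ Upper.
Only one crate left: quill ∈ North.
(5): North already has 3, so the rest are out.
Only one crate left: emblem ∈ Upper.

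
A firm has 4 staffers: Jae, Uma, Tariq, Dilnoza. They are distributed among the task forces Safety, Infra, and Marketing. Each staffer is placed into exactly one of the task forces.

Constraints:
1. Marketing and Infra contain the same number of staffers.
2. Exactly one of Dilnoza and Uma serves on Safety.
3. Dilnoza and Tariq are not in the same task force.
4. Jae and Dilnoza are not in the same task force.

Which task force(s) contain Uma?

Uma: Safety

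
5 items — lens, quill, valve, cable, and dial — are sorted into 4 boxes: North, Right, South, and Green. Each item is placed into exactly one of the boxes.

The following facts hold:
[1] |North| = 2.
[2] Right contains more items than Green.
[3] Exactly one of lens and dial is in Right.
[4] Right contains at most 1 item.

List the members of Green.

Green = {}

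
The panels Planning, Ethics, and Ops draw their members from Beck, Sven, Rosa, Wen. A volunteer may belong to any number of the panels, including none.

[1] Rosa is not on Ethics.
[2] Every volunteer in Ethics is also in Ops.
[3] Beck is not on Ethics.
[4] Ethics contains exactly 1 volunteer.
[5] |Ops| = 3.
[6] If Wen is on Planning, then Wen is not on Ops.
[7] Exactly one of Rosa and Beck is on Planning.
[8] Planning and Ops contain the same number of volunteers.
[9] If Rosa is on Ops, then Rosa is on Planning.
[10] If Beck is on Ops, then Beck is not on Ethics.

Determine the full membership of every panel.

Planning = {Rosa, Sven, Wen}; Ethics = {Sven}; Ops = {Beck, Rosa, Sven}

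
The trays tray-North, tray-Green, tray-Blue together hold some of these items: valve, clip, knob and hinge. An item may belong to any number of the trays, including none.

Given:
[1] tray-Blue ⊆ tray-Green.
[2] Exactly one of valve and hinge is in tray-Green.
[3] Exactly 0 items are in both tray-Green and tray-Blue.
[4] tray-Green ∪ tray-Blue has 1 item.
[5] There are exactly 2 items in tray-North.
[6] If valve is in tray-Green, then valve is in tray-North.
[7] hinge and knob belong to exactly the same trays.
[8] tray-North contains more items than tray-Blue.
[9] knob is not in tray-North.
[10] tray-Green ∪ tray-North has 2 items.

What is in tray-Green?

tray-Green = {valve}

From (9): knob ∉ tray-North.
(7): hinge matches knob: hinge ∉ tray-North.
(5): only 2 candidates remain for tray-North, so all are in.
Suppose valve ∉ tray-Green: no assignment then satisfies all the clues, so valve ∈ tray-Green.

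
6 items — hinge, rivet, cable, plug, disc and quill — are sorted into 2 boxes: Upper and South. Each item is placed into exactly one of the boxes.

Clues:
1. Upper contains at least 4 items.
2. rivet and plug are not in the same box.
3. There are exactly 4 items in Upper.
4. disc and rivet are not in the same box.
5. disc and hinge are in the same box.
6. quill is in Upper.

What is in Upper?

Upper = {disc, hinge, plug, quill}

From (6): quill ∈ Upper.
Suppose hinge ∉ Upper: no assignment then satisfies all the clues, so hinge ∈ Upper.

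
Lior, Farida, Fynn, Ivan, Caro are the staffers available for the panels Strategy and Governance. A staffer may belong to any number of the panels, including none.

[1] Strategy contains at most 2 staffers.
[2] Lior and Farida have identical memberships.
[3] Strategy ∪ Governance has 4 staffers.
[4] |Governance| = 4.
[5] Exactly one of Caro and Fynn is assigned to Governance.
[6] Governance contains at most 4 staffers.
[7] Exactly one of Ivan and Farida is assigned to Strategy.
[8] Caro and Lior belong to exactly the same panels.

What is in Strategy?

Strategy = {Ivan}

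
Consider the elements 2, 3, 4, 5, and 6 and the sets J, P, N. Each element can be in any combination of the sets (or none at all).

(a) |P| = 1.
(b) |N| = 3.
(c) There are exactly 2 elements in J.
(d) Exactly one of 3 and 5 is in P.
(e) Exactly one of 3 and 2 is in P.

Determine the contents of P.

P = {3}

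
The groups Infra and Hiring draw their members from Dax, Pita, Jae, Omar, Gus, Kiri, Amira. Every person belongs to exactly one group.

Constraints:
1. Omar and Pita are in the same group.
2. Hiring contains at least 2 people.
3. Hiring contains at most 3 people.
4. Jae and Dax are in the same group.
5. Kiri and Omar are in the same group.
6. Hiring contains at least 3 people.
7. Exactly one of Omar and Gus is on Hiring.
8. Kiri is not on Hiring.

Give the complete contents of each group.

Infra = {Amira, Kiri, Omar, Pita}; Hiring = {Dax, Gus, Jae}

From (8): Kiri ∉ Hiring.
(5): Omar matches Kiri: Omar ∉ Hiring.
(7) (exactly one): Gus ∈ Hiring.
Only one group left: Omar ∈ Infra.
Only one group left: Kiri ∈ Infra.
(1): Pita matches Omar: Pita ∈ Infra.
Suppose Dax ∈ Infra: no assignment then satisfies all the clues, so Dax ∉ Infra.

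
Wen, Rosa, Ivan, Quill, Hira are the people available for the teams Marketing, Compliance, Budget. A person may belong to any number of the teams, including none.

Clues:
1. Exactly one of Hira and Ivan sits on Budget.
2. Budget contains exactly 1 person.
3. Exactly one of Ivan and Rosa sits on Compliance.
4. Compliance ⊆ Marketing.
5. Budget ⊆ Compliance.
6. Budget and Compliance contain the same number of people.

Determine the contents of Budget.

Budget = {Ivan}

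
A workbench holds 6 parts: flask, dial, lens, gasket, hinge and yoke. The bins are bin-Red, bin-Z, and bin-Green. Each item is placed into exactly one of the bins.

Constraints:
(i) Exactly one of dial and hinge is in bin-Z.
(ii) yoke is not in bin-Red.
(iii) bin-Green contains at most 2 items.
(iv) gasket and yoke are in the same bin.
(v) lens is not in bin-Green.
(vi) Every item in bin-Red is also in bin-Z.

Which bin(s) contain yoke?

From (ii): yoke ∉ bin-Red.
From (v): lens ∉ bin-Green.
(iv): gasket matches yoke: gasket ∉ bin-Red.
Suppose yoke ∉ bin-Z: no assignment then satisfies all the clues, so yoke ∈ bin-Z.

yoke: bin-Z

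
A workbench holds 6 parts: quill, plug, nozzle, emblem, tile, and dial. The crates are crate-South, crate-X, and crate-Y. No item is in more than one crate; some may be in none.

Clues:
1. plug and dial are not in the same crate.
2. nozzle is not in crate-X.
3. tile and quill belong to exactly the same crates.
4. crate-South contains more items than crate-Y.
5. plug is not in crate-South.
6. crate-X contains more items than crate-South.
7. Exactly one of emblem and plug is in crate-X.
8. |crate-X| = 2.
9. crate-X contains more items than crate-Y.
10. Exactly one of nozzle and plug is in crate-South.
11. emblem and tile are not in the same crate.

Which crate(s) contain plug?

plug: none

From (2): nozzle ∉ crate-X.
From (5): plug ∉ crate-South.
(10) (exactly one): nozzle ∈ crate-South.
Suppose plug ∈ crate-X: no assignment then satisfies all the clues, so plug ∉ crate-X.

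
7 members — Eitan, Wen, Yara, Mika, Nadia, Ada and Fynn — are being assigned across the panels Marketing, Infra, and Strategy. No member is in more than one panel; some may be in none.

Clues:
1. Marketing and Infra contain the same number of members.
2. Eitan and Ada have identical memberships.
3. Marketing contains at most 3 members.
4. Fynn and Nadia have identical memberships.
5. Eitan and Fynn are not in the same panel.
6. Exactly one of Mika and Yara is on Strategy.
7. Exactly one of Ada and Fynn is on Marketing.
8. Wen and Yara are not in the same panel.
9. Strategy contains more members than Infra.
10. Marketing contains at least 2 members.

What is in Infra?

Infra = {Mika, Wen}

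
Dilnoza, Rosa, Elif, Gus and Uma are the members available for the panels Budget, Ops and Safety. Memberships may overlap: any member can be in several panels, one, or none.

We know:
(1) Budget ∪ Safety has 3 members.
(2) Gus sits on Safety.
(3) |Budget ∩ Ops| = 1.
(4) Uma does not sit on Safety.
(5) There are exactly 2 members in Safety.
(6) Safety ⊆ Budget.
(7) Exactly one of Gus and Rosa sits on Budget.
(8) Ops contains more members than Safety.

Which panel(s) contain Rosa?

Rosa: Ops

From (2): Gus ∈ Safety.
From (4): Uma ∉ Safety.
(6) with Gus ∈ Safety: Gus ∈ Budget.
(7) (exactly one): Rosa ∉ Budget.
(6) contrapositive: Rosa ∉ Safety.
Suppose Rosa ∉ Ops: no assignment then satisfies all the clues, so Rosa ∈ Ops.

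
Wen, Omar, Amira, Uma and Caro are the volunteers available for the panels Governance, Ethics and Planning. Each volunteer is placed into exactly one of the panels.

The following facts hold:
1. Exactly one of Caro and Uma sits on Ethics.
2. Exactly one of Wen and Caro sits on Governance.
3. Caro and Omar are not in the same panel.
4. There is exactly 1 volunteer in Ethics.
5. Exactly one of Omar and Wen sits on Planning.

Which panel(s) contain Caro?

Caro: Ethics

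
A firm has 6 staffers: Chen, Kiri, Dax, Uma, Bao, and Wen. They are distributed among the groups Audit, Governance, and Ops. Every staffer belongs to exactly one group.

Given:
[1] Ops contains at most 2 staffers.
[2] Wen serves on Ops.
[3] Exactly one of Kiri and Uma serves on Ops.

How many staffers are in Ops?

2

From (2): Wen ∈ Ops.
Suppose Chen ∈ Ops: no assignment then satisfies all the clues, so Chen ∉ Ops.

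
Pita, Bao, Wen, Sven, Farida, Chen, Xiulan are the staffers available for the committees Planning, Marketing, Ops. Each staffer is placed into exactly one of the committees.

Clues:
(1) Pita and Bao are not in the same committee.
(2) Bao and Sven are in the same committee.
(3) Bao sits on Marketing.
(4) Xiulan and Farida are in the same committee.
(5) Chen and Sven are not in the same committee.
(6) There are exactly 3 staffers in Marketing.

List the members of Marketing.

Marketing = {Bao, Sven, Wen}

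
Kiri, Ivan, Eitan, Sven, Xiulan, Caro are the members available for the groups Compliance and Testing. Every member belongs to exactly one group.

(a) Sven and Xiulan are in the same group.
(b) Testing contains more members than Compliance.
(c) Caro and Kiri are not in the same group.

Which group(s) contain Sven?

Sven: Testing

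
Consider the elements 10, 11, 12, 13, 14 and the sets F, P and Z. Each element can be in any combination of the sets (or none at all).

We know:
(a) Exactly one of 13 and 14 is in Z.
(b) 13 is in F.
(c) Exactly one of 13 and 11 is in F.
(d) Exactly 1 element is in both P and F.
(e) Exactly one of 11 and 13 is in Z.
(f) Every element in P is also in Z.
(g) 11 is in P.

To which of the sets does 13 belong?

From (b): 13 ∈ F.
From (g): 11 ∈ P.
(c) (exactly one): 11 ∉ F.
(f) with 11 ∈ P: 11 ∈ Z.
(e) (exactly one): 13 ∉ Z.
(f) contrapositive: 13 ∉ P.
(a) (exactly one): 14 ∈ Z.

13: F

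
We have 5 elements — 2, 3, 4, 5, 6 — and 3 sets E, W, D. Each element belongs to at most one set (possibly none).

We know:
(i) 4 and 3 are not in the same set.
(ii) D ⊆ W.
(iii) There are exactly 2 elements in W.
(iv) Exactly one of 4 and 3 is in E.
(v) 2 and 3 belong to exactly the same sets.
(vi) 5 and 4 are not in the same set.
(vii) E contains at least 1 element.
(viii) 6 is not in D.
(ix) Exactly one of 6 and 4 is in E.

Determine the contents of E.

E = {4}

From (viii): 6 ∉ D.
Suppose 2 ∈ E: no assignment then satisfies all the clues, so 2 ∉ E.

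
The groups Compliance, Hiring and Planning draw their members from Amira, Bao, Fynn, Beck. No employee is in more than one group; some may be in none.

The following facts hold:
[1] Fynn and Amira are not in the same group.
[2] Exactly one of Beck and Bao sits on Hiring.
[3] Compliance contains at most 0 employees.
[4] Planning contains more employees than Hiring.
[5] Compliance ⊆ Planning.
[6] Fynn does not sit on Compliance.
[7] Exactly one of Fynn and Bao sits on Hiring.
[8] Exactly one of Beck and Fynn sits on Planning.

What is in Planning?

Planning = {Amira, Beck}

From (6): Fynn ∉ Compliance.
(3): Compliance already has 0, so the rest are out.
Suppose Amira ∉ Planning: no assignment then satisfies all the clues, so Amira ∈ Planning.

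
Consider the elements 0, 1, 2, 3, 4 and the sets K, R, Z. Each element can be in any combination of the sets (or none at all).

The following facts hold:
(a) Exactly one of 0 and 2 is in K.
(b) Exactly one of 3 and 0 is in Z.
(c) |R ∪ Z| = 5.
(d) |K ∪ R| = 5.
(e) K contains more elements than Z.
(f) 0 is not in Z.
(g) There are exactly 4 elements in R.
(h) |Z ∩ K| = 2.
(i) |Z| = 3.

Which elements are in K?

K = {0, 1, 3, 4}

From (f): 0 ∉ Z.
(b) (exactly one): 3 ∈ Z.
Suppose 0 ∉ K: no assignment then satisfies all the clues, so 0 ∈ K.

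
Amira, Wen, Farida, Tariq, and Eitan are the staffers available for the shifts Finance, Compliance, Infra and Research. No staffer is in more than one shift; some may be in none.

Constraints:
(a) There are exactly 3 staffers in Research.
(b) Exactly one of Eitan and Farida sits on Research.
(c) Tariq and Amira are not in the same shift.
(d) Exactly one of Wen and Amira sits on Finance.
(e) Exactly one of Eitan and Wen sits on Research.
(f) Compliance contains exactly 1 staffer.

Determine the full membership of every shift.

Finance = {Amira}; Compliance = {Eitan}; Infra = {}; Research = {Farida, Tariq, Wen}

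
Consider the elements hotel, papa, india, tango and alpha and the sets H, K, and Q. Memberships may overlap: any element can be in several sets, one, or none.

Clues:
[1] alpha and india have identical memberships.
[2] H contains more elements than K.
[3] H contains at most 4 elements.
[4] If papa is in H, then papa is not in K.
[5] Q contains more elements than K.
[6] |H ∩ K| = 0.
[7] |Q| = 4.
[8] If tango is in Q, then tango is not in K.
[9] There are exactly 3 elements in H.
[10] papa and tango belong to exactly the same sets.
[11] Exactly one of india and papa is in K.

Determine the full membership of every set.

H = {hotel, papa, tango}; K = {alpha, india}; Q = {alpha, india, papa, tango}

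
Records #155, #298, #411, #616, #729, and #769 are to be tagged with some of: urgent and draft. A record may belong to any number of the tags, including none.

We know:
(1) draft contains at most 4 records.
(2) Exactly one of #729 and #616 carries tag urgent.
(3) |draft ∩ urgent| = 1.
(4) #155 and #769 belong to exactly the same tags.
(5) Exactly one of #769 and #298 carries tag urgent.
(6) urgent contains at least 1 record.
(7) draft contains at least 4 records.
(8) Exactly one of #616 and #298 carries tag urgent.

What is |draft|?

4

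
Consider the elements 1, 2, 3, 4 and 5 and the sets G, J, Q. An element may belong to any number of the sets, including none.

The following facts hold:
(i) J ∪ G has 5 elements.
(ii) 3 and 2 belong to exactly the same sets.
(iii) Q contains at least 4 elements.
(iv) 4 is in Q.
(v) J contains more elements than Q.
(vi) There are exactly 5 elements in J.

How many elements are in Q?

4

From (iv): 4 ∈ Q.
(vi): only 5 candidates remain for J, so all are in.
Suppose 2 ∉ Q: no assignment then satisfies all the clues, so 2 ∈ Q.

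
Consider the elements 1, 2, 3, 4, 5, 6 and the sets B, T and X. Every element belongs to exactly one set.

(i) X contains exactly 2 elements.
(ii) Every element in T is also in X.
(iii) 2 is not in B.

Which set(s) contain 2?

2: X

From (iii): 2 ∉ B.
Suppose 2 ∈ T: no assignment then satisfies all the clues, so 2 ∉ T.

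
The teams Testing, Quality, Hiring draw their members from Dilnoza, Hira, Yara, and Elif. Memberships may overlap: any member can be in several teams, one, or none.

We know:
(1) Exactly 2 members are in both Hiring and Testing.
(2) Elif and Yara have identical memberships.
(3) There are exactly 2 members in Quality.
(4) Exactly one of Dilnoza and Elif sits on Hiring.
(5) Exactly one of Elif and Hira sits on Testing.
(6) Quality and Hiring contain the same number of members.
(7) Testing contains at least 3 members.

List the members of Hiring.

Hiring = {Elif, Yara}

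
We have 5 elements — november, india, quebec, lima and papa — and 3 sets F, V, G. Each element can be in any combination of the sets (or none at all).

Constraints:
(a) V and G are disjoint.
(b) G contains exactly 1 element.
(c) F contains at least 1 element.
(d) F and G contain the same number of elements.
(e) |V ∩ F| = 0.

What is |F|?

1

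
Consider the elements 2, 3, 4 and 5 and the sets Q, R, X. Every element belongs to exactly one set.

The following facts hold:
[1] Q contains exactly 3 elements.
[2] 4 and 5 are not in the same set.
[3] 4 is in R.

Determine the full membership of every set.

From (3): 4 ∈ R.
(1): only 3 candidates remain for Q, so all are in.

Q = {2, 3, 5}; R = {4}; X = {}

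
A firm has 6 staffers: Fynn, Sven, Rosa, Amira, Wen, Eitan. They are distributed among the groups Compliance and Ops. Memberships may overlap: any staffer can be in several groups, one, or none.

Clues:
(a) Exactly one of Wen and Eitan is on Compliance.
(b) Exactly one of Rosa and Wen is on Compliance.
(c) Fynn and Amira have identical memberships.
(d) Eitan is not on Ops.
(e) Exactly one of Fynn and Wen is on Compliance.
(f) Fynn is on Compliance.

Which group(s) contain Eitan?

From (d): Eitan ∉ Ops.
From (f): Fynn ∈ Compliance.
(c): Amira matches Fynn: Amira ∈ Compliance.
(e) (exactly one): Wen ∉ Compliance.
(a) (exactly one): Eitan ∈ Compliance.
(b) (exactly one): Rosa ∈ Compliance.

Eitan: Compliance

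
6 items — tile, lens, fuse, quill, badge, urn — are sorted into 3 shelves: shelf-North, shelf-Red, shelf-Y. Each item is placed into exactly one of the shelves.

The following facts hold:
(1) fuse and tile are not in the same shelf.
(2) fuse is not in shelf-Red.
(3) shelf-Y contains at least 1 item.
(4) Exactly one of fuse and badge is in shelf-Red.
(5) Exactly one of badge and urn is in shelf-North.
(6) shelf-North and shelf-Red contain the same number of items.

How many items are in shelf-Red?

2

From (2): fuse ∉ shelf-Red.
(4) (exactly one): badge ∈ shelf-Red.
(5) (exactly one): urn ∈ shelf-North.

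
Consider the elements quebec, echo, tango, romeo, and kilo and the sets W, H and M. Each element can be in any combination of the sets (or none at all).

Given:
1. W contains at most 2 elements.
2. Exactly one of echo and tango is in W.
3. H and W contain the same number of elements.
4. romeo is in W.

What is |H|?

2

From (4): romeo ∈ W.
Suppose quebec ∈ W: no assignment then satisfies all the clues, so quebec ∉ W.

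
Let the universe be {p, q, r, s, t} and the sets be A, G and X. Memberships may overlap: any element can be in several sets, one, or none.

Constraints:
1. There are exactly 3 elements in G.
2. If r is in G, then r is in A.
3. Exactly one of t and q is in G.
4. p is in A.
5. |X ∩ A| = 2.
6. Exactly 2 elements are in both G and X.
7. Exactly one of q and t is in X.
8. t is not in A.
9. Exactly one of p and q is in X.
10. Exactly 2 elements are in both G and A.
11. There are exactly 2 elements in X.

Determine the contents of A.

A = {p, q, r}

From (4): p ∈ A.
From (8): t ∉ A.
Suppose q ∉ A: no assignment then satisfies all the clues, so q ∈ A.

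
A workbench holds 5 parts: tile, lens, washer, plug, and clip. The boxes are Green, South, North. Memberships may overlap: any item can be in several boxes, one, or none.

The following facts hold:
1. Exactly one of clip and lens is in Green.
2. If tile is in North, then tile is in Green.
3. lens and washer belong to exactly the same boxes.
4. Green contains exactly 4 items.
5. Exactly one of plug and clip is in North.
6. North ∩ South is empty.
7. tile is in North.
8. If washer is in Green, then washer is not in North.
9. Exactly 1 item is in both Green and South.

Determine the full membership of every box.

Green = {lens, plug, tile, washer}; South = {plug}; North = {clip, tile}

From (7): tile ∈ North.
(2): tile ∈ Green.
(6) (disjoint): tile ∉ South.
Suppose lens ∉ Green: no assignment then satisfies all the clues, so lens ∈ Green.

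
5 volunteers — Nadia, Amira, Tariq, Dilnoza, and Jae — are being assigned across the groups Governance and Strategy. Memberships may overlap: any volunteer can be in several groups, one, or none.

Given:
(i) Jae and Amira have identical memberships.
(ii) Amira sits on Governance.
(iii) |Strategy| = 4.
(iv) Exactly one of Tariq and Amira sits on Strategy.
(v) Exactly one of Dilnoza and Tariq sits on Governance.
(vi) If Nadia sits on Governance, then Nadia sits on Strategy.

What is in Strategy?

Strategy = {Amira, Dilnoza, Jae, Nadia}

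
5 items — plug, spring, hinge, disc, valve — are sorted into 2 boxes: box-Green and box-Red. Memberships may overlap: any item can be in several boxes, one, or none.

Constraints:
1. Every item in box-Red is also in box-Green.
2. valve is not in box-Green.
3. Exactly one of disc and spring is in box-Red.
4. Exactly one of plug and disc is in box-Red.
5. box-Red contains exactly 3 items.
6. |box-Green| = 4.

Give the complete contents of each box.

box-Green = {disc, hinge, plug, spring}; box-Red = {hinge, plug, spring}

From (2): valve ∉ box-Green.
(1) contrapositive: valve ∉ box-Red.
(6): only 4 candidates remain for box-Green, so all are in.
Suppose plug ∉ box-Red: no assignment then satisfies all the clues, so plug ∈ box-Red.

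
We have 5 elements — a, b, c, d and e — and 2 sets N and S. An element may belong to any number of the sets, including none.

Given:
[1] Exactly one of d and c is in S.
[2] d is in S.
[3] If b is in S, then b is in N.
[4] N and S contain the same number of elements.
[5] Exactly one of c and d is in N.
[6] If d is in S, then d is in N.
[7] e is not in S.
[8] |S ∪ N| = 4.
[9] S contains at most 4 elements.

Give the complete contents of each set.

N = {b, d, e}; S = {a, b, d}

From (2): d ∈ S.
From (7): e ∉ S.
(1) (exactly one): c ∉ S.
(6): d ∈ N.
(5) (exactly one): c ∉ N.
Suppose a ∈ N: no assignment then satisfies all the clues, so a ∉ N.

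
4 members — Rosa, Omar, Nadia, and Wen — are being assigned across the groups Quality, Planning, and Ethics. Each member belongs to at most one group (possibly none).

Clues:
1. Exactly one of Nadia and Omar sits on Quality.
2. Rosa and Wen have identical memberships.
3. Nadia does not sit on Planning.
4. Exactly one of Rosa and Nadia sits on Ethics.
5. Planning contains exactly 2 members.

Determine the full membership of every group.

Quality = {Omar}; Planning = {Rosa, Wen}; Ethics = {Nadia}

From (3): Nadia ∉ Planning.
Suppose Rosa ∈ Quality: no assignment then satisfies all the clues, so Rosa ∉ Quality.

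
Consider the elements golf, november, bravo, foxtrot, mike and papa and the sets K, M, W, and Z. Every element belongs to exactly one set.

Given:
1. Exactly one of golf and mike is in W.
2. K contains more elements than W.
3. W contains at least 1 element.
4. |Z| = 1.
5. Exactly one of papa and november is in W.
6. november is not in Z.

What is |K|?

3

From (6): november ∉ Z.
Suppose golf ∈ M: no assignment then satisfies all the clues, so golf ∉ M.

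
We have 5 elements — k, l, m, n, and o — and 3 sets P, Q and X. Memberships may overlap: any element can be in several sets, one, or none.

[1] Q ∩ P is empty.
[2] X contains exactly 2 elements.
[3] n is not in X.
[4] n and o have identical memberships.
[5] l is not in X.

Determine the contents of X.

X = {k, m}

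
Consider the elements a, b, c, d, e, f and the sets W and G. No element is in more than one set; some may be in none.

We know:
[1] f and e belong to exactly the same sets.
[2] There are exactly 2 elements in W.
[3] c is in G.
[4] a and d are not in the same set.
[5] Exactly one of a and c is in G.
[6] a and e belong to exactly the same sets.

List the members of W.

From (3): c ∈ G.
(5) (exactly one): a ∉ G.
(6): e matches a: e ∉ G.
(1): f matches e: f ∉ G.
Suppose a ∈ W: no assignment then satisfies all the clues, so a ∉ W.

W = {b, d}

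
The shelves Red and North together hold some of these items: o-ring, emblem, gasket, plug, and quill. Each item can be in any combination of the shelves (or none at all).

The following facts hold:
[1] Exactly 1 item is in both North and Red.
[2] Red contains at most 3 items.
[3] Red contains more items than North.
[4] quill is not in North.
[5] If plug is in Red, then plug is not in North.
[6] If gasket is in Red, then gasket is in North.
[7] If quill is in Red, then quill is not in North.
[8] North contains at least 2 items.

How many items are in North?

2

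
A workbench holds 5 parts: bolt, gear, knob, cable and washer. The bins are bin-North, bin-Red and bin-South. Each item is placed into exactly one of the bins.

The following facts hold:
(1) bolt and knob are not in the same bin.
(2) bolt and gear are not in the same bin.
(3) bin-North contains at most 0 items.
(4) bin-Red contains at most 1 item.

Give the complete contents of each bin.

bin-North = {}; bin-Red = {bolt}; bin-South = {cable, gear, knob, washer}

(3): bin-North already has 0, so the rest are out.
Suppose bolt ∉ bin-Red: no assignment then satisfies all the clues, so bolt ∈ bin-Red.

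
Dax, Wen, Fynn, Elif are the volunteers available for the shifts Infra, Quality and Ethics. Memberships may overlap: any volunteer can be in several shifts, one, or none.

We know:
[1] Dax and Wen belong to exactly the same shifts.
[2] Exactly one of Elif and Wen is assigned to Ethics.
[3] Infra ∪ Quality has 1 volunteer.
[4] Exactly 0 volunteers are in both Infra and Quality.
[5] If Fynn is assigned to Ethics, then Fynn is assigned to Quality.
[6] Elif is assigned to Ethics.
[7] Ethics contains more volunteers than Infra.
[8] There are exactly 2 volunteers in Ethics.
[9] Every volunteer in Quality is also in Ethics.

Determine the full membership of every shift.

Infra = {}; Quality = {Fynn}; Ethics = {Elif, Fynn}

From (6): Elif ∈ Ethics.
(2) (exactly one): Wen ∉ Ethics.
(9) contrapositive: Wen ∉ Quality.
(1): Dax matches Wen: Dax ∉ Quality.
(1): Dax matches Wen: Dax ∉ Ethics.
(8): only 2 candidates remain for Ethics, so all are in.
(5): Fynn ∈ Quality.
Suppose Dax ∈ Infra: no assignment then satisfies all the clues, so Dax ∉ Infra.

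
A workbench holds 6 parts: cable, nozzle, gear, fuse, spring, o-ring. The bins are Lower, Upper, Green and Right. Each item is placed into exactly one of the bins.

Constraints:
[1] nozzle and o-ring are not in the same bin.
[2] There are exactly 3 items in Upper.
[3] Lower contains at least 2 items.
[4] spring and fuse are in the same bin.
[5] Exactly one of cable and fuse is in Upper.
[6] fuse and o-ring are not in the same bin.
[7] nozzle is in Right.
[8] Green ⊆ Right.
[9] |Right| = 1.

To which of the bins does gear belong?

gear: Upper

From (7): nozzle ∈ Right.
(1): o-ring ∉ Right.
(8) contrapositive: o-ring ∉ Green.
(9): Right already has 1, so the rest are out.
(8) contrapositive: cable ∉ Green.
(8) contrapositive: gear ∉ Green.
(8) contrapositive: fuse ∉ Green.
(8) contrapositive: spring ∉ Green.
Suppose gear ∈ Lower: no assignment then satisfies all the clues, so gear ∉ Lower.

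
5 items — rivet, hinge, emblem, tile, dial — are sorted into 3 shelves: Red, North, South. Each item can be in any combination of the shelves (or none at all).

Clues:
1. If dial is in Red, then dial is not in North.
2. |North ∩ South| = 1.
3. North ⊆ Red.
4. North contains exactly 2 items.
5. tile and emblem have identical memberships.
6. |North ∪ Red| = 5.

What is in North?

North = {hinge, rivet}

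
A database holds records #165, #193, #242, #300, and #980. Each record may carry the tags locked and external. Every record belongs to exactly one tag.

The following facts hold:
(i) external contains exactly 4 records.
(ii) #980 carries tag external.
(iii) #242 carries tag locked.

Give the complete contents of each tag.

locked = {#242}; external = {#165, #193, #300, #980}

From (ii): #980 ∈ external.
From (iii): #242 ∈ locked.
(i): only 4 candidates remain for external, so all are in.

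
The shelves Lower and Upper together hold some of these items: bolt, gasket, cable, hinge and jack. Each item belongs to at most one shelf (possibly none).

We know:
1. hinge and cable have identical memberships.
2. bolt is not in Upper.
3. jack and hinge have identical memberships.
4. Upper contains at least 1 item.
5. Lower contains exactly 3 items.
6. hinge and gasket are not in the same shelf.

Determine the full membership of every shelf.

Lower = {cable, hinge, jack}; Upper = {gasket}

From (2): bolt ∉ Upper.
Suppose bolt ∈ Lower: no assignment then satisfies all the clues, so bolt ∉ Lower.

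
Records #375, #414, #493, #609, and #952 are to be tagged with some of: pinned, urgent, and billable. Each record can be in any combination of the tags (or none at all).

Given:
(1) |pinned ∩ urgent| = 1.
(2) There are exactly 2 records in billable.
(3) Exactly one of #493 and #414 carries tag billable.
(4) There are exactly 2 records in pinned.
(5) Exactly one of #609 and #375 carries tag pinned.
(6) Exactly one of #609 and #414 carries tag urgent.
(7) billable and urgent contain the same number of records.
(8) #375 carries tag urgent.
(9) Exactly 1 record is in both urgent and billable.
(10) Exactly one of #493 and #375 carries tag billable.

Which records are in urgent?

urgent = {#375, #609}

From (8): #375 ∈ urgent.
Suppose #414 ∈ urgent: no assignment then satisfies all the clues, so #414 ∉ urgent.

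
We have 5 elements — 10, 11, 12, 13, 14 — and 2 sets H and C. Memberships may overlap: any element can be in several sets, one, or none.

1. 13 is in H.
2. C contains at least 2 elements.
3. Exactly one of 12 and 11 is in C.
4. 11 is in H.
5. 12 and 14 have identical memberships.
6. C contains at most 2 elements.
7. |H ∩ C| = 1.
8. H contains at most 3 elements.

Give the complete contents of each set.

H = {11, 13}; C = {10, 11}

From (1): 13 ∈ H.
From (4): 11 ∈ H.
Suppose 10 ∈ H: no assignment then satisfies all the clues, so 10 ∉ H.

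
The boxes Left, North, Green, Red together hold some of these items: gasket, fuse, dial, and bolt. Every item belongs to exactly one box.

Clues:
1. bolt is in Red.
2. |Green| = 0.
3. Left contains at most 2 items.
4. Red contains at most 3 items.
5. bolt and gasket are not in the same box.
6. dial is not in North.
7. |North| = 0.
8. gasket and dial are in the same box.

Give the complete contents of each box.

Left = {dial, gasket}; North = {}; Green = {}; Red = {bolt, fuse}

From (1): bolt ∈ Red.
From (6): dial ∉ North.
(2): Green already has 0, so the rest are out.
(5): gasket ∉ Red.
(7): North already has 0, so the rest are out.
(8): dial matches gasket: dial ∉ Red.
Only one box left: gasket ∈ Left.
Only one box left: dial ∈ Left.
(3): Left already has 2, so the rest are out.
Only one box left: fuse ∈ Red.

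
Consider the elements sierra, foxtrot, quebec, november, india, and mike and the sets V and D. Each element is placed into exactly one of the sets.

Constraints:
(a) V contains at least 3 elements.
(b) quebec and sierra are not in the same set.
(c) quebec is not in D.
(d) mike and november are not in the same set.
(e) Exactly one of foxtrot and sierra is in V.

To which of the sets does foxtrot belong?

foxtrot: V

From (c): quebec ∉ D.
Only one set left: quebec ∈ V.
(b): sierra ∉ V.
(e) (exactly one): foxtrot ∈ V.
Only one set left: sierra ∈ D.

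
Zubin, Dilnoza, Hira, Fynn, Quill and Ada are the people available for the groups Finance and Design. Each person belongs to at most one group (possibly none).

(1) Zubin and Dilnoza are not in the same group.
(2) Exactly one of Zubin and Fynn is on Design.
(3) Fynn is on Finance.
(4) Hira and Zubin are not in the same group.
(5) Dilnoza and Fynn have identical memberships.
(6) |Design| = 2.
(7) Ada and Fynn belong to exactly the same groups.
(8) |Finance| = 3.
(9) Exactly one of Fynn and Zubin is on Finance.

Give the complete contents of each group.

Finance = {Ada, Dilnoza, Fynn}; Design = {Quill, Zubin}

From (3): Fynn ∈ Finance.
(2) (exactly one): Zubin ∈ Design.
(4): Hira ∉ Design.
(5): Dilnoza matches Fynn: Dilnoza ∈ Finance.
(7): Ada matches Fynn: Ada ∈ Finance.
(8): Finance already has 3, so the rest are out.
(6): only 2 candidates remain for Design, so all are in.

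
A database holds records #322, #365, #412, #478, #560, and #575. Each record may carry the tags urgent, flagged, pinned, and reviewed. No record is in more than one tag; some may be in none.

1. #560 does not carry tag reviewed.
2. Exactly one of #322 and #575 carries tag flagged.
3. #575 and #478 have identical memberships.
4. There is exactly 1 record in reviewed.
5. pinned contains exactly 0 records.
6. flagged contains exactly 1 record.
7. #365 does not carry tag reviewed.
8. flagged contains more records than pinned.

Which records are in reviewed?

reviewed = {#412}

From (1): #560 ∉ reviewed.
From (7): #365 ∉ reviewed.
(5): pinned already has 0, so the rest are out.
Suppose #322 ∈ reviewed: no assignment then satisfies all the clues, so #322 ∉ reviewed.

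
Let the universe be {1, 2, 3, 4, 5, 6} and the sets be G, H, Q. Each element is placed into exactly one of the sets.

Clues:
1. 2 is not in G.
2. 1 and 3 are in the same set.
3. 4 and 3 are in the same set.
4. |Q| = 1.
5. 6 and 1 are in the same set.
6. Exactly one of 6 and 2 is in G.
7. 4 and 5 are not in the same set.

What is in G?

From (1): 2 ∉ G.
(6) (exactly one): 6 ∈ G.
(5): 1 matches 6: 1 ∈ G.
(2): 3 matches 1: 3 ∈ G.
(3): 4 matches 3: 4 ∈ G.
(7): 5 ∉ G.

G = {1, 3, 4, 6}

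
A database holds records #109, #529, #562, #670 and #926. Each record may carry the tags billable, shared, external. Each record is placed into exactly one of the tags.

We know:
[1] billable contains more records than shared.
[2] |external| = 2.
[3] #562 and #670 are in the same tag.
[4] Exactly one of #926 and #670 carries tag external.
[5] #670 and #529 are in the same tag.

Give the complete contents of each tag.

billable = {#529, #562, #670}; shared = {}; external = {#109, #926}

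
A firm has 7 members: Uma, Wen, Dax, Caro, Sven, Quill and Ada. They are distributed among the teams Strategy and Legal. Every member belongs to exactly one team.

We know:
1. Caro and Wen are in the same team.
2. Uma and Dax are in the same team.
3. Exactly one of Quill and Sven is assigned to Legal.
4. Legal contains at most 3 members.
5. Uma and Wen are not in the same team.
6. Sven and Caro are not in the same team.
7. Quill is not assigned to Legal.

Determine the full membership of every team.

From (7): Quill ∉ Legal.
(3) (exactly one): Sven ∈ Legal.
(6): Caro ∉ Legal.
Only one team left: Caro ∈ Strategy.
Only one team left: Quill ∈ Strategy.
(1): Wen matches Caro: Wen ∈ Strategy.
(5): Uma ∉ Strategy.
Only one team left: Uma ∈ Legal.
(2): Dax matches Uma: Dax ∉ Strategy.
(2): Dax matches Uma: Dax ∈ Legal.
(4): Legal already has 3, so the rest are out.
Only one team left: Ada ∈ Strategy.

Strategy = {Ada, Caro, Quill, Wen}; Legal = {Dax, Sven, Uma}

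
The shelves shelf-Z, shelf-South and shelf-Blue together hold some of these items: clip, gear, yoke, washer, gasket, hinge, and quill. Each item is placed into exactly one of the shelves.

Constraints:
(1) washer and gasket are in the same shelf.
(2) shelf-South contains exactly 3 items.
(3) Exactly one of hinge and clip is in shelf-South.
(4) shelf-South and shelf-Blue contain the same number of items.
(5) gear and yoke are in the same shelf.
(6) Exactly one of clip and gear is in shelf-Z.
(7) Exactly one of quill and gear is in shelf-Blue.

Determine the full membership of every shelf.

shelf-Z = {clip}; shelf-South = {gear, hinge, yoke}; shelf-Blue = {gasket, quill, washer}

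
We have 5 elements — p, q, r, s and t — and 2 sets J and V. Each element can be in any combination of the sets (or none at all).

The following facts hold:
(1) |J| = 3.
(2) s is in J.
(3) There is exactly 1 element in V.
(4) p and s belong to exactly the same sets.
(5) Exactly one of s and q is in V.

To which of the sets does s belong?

From (2): s ∈ J.
(4): p matches s: p ∈ J.
Suppose s ∈ V: no assignment then satisfies all the clues, so s ∉ V.

s: J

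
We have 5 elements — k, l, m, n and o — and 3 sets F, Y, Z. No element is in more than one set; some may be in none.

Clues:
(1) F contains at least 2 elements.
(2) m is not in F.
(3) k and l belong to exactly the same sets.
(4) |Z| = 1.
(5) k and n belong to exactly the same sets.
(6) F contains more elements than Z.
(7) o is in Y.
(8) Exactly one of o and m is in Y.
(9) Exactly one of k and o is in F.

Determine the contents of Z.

Z = {m}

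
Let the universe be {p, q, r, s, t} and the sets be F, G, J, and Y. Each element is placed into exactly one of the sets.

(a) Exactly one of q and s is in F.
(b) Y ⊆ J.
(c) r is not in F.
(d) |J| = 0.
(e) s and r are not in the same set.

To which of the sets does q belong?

From (c): r ∉ F.
(d): J already has 0, so the rest are out.
(b) contrapositive: p ∉ Y.
(b) contrapositive: q ∉ Y.
(b) contrapositive: r ∉ Y.
(b) contrapositive: s ∉ Y.
(b) contrapositive: t ∉ Y.
Only one set left: r ∈ G.
(e): s ∉ G.
Only one set left: s ∈ F.
(a) (exactly one): q ∉ F.
Only one set left: q ∈ G.

q: G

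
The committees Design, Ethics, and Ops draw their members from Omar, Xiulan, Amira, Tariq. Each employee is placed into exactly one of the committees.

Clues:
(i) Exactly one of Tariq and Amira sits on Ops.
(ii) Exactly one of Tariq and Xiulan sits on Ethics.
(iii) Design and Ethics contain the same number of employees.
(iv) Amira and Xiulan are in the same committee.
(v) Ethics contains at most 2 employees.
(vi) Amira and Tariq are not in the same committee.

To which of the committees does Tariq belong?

Tariq: Ethics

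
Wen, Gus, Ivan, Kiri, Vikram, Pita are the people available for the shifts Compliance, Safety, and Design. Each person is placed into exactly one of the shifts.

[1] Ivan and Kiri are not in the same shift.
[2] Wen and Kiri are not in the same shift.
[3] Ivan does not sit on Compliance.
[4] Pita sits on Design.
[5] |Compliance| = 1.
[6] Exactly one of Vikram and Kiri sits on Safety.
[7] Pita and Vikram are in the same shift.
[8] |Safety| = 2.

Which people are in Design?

From (3): Ivan ∉ Compliance.
From (4): Pita ∈ Design.
(7): Vikram matches Pita: Vikram ∉ Compliance.
(7): Vikram matches Pita: Vikram ∉ Safety.
(7): Vikram matches Pita: Vikram ∈ Design.
(6) (exactly one): Kiri ∈ Safety.
(1): Ivan ∉ Safety.
(2): Wen ∉ Safety.
(8): only 2 candidates remain for Safety, so all are in.
Only one shift left: Ivan ∈ Design.
(5): only 1 candidates remain for Compliance, so all are in.

Design = {Ivan, Pita, Vikram}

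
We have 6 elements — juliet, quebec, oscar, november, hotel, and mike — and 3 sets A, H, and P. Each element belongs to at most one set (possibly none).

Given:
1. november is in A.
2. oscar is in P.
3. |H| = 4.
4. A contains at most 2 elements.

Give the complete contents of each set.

A = {november}; H = {hotel, juliet, mike, quebec}; P = {oscar}

From (1): november ∈ A.
From (2): oscar ∈ P.
(3): only 4 candidates remain for H, so all are in.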